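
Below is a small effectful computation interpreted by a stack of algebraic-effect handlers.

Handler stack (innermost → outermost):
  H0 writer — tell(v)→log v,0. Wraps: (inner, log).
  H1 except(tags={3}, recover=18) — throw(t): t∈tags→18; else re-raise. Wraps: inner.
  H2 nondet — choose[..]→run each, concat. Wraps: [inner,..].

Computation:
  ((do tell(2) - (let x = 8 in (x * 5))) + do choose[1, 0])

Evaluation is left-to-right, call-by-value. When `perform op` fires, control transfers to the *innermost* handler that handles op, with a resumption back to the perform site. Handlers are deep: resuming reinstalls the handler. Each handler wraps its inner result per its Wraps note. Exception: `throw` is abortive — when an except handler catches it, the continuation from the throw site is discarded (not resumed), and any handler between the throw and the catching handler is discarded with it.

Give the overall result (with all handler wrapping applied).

Answer: [(-39, (2)), (-40, (2))]

Step-by-step:
tell(2) @ H0 ⇒ log+=2
choose[1, 0] @ H2
  branch[0] choose=1:
    H0 returns (-39, (2))
    H1 returns (-39, (2))
    H2 returns [(-39, (2))]
  branch[1] choose=0:
    H0 returns (-40, (2))
    H1 returns (-40, (2))
    H2 returns [(-40, (2))]
= [(-39, (2)), (-40, (2))]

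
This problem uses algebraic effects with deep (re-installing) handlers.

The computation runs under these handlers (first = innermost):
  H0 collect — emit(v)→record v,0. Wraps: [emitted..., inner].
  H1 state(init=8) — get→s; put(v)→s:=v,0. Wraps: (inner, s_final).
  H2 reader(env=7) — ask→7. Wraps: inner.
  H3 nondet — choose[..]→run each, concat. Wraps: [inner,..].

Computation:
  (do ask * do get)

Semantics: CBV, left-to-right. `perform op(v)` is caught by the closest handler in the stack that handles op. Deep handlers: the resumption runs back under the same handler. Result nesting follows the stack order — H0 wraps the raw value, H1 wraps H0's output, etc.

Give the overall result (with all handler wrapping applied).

Step-by-step:
ask @ H2 ⇒ 7
get @ H1 ⇒ 8
H0 returns [56]
H1 returns ([56], 8)
H2 returns ([56], 8)
H3 returns [([56], 8)]
= [([56], 8)]

Answer: [([56], 8)]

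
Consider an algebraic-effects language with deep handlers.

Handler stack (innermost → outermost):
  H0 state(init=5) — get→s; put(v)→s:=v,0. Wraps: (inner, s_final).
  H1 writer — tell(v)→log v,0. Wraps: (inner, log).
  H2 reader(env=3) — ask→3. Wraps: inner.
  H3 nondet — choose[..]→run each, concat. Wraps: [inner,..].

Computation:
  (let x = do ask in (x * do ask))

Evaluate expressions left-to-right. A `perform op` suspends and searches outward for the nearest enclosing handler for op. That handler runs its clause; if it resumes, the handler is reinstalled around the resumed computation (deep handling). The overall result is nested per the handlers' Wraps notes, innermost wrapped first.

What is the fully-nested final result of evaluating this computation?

Evaluation trace:
ask @ H2 ⇒ 3
ask @ H2 ⇒ 3
H0 returns (9, 5)
H1 returns ((9, 5), ())
H2 returns ((9, 5), ())
H3 returns [((9, 5), ())]
= [((9, 5), ())]

Answer: [((9, 5), ())]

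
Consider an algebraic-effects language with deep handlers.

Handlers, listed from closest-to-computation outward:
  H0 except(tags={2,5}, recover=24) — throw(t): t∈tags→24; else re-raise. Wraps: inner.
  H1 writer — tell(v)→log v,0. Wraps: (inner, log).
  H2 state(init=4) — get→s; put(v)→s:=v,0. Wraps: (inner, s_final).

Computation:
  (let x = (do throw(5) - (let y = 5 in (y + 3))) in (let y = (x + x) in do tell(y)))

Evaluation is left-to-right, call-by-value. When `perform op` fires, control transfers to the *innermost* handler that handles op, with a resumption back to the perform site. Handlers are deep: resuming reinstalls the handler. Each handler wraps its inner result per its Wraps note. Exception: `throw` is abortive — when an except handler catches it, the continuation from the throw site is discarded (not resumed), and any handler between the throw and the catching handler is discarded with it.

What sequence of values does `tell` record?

Step-by-step:
throw(5) @ H0 caught ⇒ 24
H1 returns (24, ())
H2 returns ((24, ()), 4)
= ((24, ()), 4)

Answer: ()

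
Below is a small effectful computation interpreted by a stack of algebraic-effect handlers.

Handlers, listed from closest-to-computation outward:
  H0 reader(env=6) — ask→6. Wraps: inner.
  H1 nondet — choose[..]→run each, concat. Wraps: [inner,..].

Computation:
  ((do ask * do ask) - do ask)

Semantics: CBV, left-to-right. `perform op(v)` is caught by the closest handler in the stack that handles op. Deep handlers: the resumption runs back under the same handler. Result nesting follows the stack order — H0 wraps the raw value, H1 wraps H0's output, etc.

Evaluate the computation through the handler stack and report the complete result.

Evaluation trace:
ask @ H0 ⇒ 6
ask @ H0 ⇒ 6
ask @ H0 ⇒ 6
H0 returns 30
H1 returns [30]
= [30]

Answer: [30]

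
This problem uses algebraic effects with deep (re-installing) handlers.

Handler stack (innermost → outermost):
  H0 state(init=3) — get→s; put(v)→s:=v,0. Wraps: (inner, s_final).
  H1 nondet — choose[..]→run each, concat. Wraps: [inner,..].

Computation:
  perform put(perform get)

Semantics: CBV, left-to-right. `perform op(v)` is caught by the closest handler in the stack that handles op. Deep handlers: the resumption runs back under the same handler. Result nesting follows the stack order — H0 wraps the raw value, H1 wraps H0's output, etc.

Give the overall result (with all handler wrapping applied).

Step-by-step:
get @ H0 ⇒ 3
put(3) @ H0 ⇒ s:=3
H0 returns (0, 3)
H1 returns [(0, 3)]
= [(0, 3)]

Answer: [(0, 3)]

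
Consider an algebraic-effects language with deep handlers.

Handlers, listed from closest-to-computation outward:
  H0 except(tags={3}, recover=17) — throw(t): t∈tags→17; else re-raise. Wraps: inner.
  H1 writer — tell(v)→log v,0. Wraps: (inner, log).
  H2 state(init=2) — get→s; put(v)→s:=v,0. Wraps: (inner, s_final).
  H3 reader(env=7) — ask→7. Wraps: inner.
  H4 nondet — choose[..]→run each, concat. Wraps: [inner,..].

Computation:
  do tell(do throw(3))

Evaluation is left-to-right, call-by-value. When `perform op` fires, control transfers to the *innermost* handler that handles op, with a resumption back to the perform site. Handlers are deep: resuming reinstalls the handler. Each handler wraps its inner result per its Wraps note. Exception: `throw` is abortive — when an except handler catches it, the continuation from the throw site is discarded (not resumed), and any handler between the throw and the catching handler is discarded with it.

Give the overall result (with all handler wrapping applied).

Answer: [((17, ()), 2)]

Step-by-step:
throw(3) @ H0 caught ⇒ 17
H1 returns (17, ())
H2 returns ((17, ()), 2)
H3 returns ((17, ()), 2)
H4 returns [((17, ()), 2)]
= [((17, ()), 2)]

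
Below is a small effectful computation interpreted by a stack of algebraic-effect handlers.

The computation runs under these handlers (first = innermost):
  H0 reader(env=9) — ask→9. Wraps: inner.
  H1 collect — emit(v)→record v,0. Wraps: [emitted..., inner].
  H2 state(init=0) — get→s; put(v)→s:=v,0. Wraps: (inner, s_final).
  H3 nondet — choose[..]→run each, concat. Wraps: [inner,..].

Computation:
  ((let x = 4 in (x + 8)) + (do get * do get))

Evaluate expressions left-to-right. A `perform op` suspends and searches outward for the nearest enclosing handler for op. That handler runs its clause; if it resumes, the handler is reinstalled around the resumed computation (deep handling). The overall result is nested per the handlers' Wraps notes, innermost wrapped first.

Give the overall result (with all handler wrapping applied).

Answer: [([12], 0)]

Evaluation trace:
get @ H2 ⇒ 0
get @ H2 ⇒ 0
H0 returns 12
H1 returns [12]
H2 returns ([12], 0)
H3 returns [([12], 0)]
= [([12], 0)]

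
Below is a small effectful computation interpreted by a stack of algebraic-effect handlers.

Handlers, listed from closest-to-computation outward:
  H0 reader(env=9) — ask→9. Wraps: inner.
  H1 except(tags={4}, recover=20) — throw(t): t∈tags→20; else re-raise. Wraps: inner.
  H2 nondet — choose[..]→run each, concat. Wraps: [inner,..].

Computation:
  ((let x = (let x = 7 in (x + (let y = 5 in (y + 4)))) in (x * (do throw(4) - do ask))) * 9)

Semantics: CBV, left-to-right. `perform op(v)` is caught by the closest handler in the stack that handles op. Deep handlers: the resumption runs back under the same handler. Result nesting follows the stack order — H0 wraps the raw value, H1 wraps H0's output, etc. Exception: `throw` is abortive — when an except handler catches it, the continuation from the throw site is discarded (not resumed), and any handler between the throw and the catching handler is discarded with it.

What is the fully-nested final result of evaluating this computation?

Working:
throw(4) @ H1 caught ⇒ 20
H2 returns [20]
= [20]

Answer: [20]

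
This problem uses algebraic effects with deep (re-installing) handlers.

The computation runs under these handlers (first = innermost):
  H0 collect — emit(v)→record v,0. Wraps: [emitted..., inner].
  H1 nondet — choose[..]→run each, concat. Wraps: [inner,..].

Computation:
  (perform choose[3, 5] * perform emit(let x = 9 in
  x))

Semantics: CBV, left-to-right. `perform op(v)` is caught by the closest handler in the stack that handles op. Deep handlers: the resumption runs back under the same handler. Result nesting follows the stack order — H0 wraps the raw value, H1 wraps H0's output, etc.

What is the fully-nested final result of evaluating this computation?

Answer: [[9, 0], [9, 0]]

Evaluation trace:
choose[3, 5] @ H1
  branch[0] choose=3:
    emit(9) @ H0 ⇒ out+=9
    H0 returns [9, 0]
    H1 returns [[9, 0]]
  branch[1] choose=5:
    emit(9) @ H0 ⇒ out+=9
    H0 returns [9, 0]
    H1 returns [[9, 0]]
= [[9, 0], [9, 0]]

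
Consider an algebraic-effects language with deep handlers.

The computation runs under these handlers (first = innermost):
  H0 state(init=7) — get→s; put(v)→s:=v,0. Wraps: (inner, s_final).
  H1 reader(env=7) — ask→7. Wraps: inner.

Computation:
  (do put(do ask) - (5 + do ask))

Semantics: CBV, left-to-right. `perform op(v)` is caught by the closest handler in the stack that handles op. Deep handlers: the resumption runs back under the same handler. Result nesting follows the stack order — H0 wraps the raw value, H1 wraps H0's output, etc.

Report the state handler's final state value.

Step-by-step:
ask @ H1 ⇒ 7
put(7) @ H0 ⇒ s:=7
ask @ H1 ⇒ 7
H0 returns (-12, 7)
H1 returns (-12, 7)
= (-12, 7)

Answer: 7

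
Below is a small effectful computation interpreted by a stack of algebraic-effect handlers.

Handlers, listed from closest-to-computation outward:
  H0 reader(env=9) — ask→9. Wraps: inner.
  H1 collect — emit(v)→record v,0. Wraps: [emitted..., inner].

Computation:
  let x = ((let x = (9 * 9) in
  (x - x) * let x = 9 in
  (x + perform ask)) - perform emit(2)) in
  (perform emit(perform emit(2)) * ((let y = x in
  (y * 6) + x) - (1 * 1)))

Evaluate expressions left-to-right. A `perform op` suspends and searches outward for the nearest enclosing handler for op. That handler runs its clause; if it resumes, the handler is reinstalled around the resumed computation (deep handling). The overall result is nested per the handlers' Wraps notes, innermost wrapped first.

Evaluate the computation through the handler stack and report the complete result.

Evaluation trace:
ask @ H0 ⇒ 9
emit(2) @ H1 ⇒ out+=2
emit(2) @ H1 ⇒ out+=2
emit(0) @ H1 ⇒ out+=0
H0 returns 0
H1 returns [2, 2, 0, 0]
= [2, 2, 0, 0]

Answer: [2, 2, 0, 0]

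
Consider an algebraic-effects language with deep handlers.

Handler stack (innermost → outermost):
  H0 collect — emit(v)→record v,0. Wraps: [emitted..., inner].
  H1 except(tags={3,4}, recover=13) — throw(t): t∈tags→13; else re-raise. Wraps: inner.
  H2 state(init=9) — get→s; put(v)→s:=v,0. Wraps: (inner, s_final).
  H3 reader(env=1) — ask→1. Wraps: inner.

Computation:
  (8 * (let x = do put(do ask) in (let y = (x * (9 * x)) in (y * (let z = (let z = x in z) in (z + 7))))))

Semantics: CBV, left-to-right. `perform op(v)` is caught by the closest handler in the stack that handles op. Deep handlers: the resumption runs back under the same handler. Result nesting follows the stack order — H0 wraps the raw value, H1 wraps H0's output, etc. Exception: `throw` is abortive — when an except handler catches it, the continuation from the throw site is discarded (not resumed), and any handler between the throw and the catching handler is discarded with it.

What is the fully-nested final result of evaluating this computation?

Answer: ([0], 1)

Step-by-step:
ask @ H3 ⇒ 1
put(1) @ H2 ⇒ s:=1
H0 returns [0]
H1 returns [0]
H2 returns ([0], 1)
H3 returns ([0], 1)
= ([0], 1)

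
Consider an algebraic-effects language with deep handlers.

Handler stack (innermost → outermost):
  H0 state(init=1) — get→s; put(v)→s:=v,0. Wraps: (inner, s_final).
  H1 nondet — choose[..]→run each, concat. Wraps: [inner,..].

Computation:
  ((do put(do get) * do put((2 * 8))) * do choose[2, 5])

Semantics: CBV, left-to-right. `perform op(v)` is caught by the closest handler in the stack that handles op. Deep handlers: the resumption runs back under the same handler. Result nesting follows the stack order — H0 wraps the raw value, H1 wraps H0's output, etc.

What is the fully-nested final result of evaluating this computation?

Answer: [(0, 16), (0, 16)]

Evaluation trace:
get @ H0 ⇒ 1
put(1) @ H0 ⇒ s:=1
put(16) @ H0 ⇒ s:=16
choose[2, 5] @ H1
  branch[0] choose=2:
    H0 returns (0, 16)
    H1 returns [(0, 16)]
  branch[1] choose=5:
    H0 returns (0, 16)
    H1 returns [(0, 16)]
= [(0, 16), (0, 16)]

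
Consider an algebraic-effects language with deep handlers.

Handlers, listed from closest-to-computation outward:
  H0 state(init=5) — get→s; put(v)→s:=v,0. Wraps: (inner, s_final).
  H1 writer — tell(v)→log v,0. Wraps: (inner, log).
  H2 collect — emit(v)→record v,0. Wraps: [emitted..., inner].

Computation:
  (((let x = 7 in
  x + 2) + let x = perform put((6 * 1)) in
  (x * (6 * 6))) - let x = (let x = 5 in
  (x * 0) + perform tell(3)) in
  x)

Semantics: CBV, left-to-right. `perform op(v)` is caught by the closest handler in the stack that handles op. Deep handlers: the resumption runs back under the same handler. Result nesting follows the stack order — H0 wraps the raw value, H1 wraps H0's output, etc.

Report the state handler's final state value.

Answer: 6

Evaluation trace:
put(6) @ H0 ⇒ s:=6
tell(3) @ H1 ⇒ log+=3
H0 returns (9, 6)
H1 returns ((9, 6), (3))
H2 returns [((9, 6), (3))]
= [((9, 6), (3))]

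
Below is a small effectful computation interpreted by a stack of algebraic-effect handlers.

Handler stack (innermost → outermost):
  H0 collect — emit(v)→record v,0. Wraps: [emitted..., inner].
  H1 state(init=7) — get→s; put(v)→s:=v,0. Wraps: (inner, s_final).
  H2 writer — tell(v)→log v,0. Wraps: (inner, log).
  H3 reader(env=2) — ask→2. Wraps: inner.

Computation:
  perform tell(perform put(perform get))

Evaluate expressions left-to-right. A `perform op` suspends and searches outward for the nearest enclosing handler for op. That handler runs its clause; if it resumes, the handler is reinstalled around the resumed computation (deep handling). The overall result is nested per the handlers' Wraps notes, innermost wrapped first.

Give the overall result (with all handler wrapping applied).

Evaluation trace:
get @ H1 ⇒ 7
put(7) @ H1 ⇒ s:=7
tell(0) @ H2 ⇒ log+=0
H0 returns [0]
H1 returns ([0], 7)
H2 returns (([0], 7), (0))
H3 returns (([0], 7), (0))
= (([0], 7), (0))

Answer: (([0], 7), (0))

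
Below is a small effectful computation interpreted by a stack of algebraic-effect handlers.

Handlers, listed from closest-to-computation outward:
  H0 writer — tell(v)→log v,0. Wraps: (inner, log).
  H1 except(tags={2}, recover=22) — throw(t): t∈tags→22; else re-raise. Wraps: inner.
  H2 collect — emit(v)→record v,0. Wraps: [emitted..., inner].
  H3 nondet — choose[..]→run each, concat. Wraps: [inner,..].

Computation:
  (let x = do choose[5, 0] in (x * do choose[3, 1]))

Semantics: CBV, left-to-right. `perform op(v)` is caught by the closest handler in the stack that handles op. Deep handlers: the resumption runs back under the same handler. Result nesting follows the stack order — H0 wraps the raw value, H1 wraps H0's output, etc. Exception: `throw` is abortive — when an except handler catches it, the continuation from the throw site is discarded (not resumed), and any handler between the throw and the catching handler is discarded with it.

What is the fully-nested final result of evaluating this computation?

Answer: [[(15, ())], [(5, ())], [(0, ())], [(0, ())]]

Working:
choose[5, 0] @ H3
  branch[0] choose=5:
    choose[3, 1] @ H3
      branch[0] choose=3:
        H0 returns (15, ())
        H1 returns (15, ())
        H2 returns [(15, ())]
        H3 returns [[(15, ())]]
      branch[1] choose=1:
        H0 returns (5, ())
        H1 returns (5, ())
        H2 returns [(5, ())]
        H3 returns [[(5, ())]]
  branch[1] choose=0:
    choose[3, 1] @ H3
      branch[0] choose=3:
        H0 returns (0, ())
        H1 returns (0, ())
        H2 returns [(0, ())]
        H3 returns [[(0, ())]]
      branch[1] choose=1:
        H0 returns (0, ())
        H1 returns (0, ())
        H2 returns [(0, ())]
        H3 returns [[(0, ())]]
= [[(15, ())], [(5, ())], [(0, ())], [(0, ())]]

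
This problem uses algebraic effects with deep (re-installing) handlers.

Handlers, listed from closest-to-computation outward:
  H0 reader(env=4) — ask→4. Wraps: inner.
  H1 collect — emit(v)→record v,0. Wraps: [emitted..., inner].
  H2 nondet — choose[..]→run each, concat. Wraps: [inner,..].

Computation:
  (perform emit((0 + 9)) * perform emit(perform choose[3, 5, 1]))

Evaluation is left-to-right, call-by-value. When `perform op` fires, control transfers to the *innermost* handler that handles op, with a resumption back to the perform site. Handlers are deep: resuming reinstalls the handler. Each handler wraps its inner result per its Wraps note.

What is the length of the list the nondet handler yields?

Step-by-step:
emit(9) @ H1 ⇒ out+=9
choose[3, 5, 1] @ H2
  branch[0] choose=3:
    emit(3) @ H1 ⇒ out+=3
    H0 returns 0
    H1 returns [9, 3, 0]
    H2 returns [[9, 3, 0]]
  branch[1] choose=5:
    emit(5) @ H1 ⇒ out+=5
    H0 returns 0
    H1 returns [9, 5, 0]
    H2 returns [[9, 5, 0]]
  branch[2] choose=1:
    emit(1) @ H1 ⇒ out+=1
    H0 returns 0
    H1 returns [9, 1, 0]
    H2 returns [[9, 1, 0]]
= [[9, 3, 0], [9, 5, 0], [9, 1, 0]]

Answer: 3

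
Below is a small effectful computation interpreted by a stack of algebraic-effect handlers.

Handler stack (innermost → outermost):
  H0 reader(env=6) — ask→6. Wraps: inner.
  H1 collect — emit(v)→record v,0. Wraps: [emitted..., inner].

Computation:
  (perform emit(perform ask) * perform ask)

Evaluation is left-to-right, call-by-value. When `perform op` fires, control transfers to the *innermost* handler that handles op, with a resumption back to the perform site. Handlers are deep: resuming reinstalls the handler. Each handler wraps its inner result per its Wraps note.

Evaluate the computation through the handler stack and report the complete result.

Evaluation trace:
ask @ H0 ⇒ 6
emit(6) @ H1 ⇒ out+=6
ask @ H0 ⇒ 6
H0 returns 0
H1 returns [6, 0]
= [6, 0]

Answer: [6, 0]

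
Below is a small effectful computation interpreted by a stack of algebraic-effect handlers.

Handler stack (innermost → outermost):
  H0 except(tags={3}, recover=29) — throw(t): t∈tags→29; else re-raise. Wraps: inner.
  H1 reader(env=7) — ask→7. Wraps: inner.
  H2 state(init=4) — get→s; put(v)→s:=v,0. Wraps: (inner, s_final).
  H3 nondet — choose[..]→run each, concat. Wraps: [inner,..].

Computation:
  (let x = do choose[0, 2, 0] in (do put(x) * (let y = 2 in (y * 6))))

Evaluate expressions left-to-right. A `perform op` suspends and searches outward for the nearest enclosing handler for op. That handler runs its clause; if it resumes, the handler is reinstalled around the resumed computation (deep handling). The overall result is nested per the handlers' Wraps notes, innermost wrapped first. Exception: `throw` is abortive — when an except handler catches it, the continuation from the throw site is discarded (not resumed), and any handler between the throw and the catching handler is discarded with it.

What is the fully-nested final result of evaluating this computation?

Working:
choose[0, 2, 0] @ H3
  branch[0] choose=0:
    put(0) @ H2 ⇒ s:=0
    H0 returns 0
    H1 returns 0
    H2 returns (0, 0)
    H3 returns [(0, 0)]
  branch[1] choose=2:
    put(2) @ H2 ⇒ s:=2
    H0 returns 0
    H1 returns 0
    H2 returns (0, 2)
    H3 returns [(0, 2)]
  branch[2] choose=0:
    put(0) @ H2 ⇒ s:=0
    H0 returns 0
    H1 returns 0
    H2 returns (0, 0)
    H3 returns [(0, 0)]
= [(0, 0), (0, 2), (0, 0)]

Answer: [(0, 0), (0, 2), (0, 0)]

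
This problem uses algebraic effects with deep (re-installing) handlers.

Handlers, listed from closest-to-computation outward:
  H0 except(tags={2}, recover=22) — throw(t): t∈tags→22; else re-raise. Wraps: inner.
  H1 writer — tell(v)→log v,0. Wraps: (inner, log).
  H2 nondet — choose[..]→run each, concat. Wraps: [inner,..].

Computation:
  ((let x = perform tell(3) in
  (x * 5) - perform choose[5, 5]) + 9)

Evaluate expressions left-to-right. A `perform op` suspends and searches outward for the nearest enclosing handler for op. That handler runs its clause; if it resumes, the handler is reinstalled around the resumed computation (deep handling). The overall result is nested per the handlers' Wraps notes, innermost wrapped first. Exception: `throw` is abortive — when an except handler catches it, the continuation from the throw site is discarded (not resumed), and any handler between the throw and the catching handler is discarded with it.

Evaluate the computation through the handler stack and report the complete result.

Working:
tell(3) @ H1 ⇒ log+=3
choose[5, 5] @ H2
  branch[0] choose=5:
    H0 returns 4
    H1 returns (4, (3))
    H2 returns [(4, (3))]
  branch[1] choose=5:
    H0 returns 4
    H1 returns (4, (3))
    H2 returns [(4, (3))]
= [(4, (3)), (4, (3))]

Answer: [(4, (3)), (4, (3))]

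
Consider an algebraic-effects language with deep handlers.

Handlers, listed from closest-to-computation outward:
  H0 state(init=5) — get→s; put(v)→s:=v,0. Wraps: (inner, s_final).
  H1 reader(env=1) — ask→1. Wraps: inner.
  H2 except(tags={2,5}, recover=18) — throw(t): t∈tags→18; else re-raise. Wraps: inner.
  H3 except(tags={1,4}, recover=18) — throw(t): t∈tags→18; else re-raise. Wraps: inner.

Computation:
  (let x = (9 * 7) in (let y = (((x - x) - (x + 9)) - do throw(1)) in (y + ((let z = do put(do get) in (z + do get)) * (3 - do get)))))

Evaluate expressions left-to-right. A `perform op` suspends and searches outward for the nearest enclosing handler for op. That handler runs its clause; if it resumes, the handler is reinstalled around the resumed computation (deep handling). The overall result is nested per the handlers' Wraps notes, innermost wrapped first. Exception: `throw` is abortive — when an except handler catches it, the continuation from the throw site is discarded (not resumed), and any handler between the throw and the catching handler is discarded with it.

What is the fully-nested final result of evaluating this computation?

Evaluation trace:
throw(1) @ H2 re-raised
throw(1) @ H3 caught ⇒ 18
= 18

Answer: 18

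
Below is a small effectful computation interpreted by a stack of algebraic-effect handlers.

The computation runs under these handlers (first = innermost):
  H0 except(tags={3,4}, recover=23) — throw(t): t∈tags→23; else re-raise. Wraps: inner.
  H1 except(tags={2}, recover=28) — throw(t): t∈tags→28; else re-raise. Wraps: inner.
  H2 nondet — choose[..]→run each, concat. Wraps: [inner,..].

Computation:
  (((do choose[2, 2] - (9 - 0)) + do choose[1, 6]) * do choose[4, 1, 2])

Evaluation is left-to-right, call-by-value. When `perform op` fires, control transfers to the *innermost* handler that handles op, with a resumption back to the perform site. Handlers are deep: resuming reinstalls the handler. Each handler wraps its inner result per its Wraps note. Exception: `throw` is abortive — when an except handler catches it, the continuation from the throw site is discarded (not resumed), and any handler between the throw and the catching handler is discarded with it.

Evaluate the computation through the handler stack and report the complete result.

Step-by-step:
choose[2, 2] @ H2
  branch[0] choose=2:
    choose[1, 6] @ H2
      branch[0] choose=1:
        choose[4, 1, 2] @ H2
          branch[0] choose=4:
            H0 returns -24
            H1 returns -24
            H2 returns [-24]
          branch[1] choose=1:
            H0 returns -6
            H1 returns -6
            H2 returns [-6]
          branch[2] choose=2:
            H0 returns -12
            H1 returns -12
            H2 returns [-12]
      branch[1] choose=6:
        choose[4, 1, 2] @ H2
          branch[0] choose=4:
            H0 returns -4
            H1 returns -4
            H2 returns [-4]
          branch[1] choose=1:
            H0 returns -1
            H1 returns -1
            H2 returns [-1]
          branch[2] choose=2:
            H0 returns -2
            H1 returns -2
            H2 returns [-2]
  branch[1] choose=2:
    choose[1, 6] @ H2
      branch[0] choose=1:
        choose[4, 1, 2] @ H2
          branch[0] choose=4:
            H0 returns -24
            H1 returns -24
            H2 returns [-24]
          branch[1] choose=1:
            H0 returns -6
            H1 returns -6
            H2 returns [-6]
          branch[2] choose=2:
            H0 returns -12
            H1 returns -12
            H2 returns [-12]
      branch[1] choose=6:
        choose[4, 1, 2] @ H2
          branch[0] choose=4:
            H0 returns -4
            H1 returns -4
            H2 returns [-4]
          branch[1] choose=1:
            H0 returns -1
            H1 returns -1
            H2 returns [-1]
          branch[2] choose=2:
            H0 returns -2
            H1 returns -2
            H2 returns [-2]
= [-24, -6, -12, -4, -1, -2, -24, -6, -12, -4, -1, -2]

Answer: [-24, -6, -12, -4, -1, -2, -24, -6, -12, -4, -1, -2]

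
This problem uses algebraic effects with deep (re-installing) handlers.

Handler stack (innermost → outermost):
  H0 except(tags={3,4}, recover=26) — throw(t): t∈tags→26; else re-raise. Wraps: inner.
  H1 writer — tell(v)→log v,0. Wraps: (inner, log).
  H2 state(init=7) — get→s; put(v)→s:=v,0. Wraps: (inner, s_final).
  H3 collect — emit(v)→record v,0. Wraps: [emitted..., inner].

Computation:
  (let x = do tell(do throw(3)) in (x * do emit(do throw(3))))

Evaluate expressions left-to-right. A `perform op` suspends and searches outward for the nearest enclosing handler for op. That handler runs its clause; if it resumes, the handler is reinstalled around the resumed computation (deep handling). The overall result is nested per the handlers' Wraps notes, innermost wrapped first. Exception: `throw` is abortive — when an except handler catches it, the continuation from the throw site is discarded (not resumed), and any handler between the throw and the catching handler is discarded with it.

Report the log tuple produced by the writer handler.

Answer: ()

Evaluation trace:
throw(3) @ H0 caught ⇒ 26
H1 returns (26, ())
H2 returns ((26, ()), 7)
H3 returns [((26, ()), 7)]
= [((26, ()), 7)]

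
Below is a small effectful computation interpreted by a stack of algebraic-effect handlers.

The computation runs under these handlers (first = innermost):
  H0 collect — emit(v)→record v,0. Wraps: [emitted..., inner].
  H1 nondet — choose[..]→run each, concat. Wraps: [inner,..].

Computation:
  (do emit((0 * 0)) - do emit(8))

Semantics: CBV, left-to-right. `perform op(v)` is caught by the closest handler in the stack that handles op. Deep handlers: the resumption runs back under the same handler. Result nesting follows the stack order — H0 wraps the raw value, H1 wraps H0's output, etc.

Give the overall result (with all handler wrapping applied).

Answer: [[0, 8, 0]]

Step-by-step:
emit(0) @ H0 ⇒ out+=0
emit(8) @ H0 ⇒ out+=8
H0 returns [0, 8, 0]
H1 returns [[0, 8, 0]]
= [[0, 8, 0]]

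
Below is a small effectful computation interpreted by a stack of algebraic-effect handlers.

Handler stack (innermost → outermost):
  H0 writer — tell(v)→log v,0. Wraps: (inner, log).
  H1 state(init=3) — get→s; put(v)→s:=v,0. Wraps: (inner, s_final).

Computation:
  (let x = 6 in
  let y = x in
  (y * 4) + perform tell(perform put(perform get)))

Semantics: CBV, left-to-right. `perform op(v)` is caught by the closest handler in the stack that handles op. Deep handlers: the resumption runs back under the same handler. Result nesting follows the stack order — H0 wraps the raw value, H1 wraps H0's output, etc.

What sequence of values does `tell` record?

Working:
get @ H1 ⇒ 3
put(3) @ H1 ⇒ s:=3
tell(0) @ H0 ⇒ log+=0
H0 returns (24, (0))
H1 returns ((24, (0)), 3)
= ((24, (0)), 3)

Answer: (0)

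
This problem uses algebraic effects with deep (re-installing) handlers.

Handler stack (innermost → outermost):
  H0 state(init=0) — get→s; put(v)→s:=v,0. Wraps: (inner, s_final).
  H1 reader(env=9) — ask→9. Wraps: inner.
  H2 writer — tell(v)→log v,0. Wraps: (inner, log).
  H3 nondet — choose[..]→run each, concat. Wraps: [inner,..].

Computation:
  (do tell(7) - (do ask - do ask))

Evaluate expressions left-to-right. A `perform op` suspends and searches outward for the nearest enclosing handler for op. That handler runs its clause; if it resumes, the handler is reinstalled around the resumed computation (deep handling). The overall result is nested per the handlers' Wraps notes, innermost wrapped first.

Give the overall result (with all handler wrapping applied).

Working:
tell(7) @ H2 ⇒ log+=7
ask @ H1 ⇒ 9
ask @ H1 ⇒ 9
H0 returns (0, 0)
H1 returns (0, 0)
H2 returns ((0, 0), (7))
H3 returns [((0, 0), (7))]
= [((0, 0), (7))]

Answer: [((0, 0), (7))]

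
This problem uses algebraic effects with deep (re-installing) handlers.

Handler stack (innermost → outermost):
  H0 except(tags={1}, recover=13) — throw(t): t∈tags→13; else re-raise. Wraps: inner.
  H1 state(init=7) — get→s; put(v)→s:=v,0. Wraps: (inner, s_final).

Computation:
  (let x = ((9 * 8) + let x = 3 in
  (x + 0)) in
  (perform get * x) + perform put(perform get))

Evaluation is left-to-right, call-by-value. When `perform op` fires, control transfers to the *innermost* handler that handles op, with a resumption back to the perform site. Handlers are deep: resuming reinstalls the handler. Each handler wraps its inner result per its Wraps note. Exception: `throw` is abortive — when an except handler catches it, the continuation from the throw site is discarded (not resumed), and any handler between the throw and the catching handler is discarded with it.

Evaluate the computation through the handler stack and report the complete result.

Answer: (525, 7)

Evaluation trace:
get @ H1 ⇒ 7
get @ H1 ⇒ 7
put(7) @ H1 ⇒ s:=7
H0 returns 525
H1 returns (525, 7)
= (525, 7)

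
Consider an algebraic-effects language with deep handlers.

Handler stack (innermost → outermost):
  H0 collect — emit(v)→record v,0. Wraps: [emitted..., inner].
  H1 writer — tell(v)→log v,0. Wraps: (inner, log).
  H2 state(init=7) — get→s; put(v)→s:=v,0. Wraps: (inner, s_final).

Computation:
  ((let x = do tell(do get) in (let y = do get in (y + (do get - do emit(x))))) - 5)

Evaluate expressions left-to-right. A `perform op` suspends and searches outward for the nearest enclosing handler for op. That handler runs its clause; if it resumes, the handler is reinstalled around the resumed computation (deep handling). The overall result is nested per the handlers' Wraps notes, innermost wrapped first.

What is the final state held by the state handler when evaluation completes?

Answer: 7

Step-by-step:
get @ H2 ⇒ 7
tell(7) @ H1 ⇒ log+=7
get @ H2 ⇒ 7
get @ H2 ⇒ 7
emit(0) @ H0 ⇒ out+=0
H0 returns [0, 9]
H1 returns ([0, 9], (7))
H2 returns (([0, 9], (7)), 7)
= (([0, 9], (7)), 7)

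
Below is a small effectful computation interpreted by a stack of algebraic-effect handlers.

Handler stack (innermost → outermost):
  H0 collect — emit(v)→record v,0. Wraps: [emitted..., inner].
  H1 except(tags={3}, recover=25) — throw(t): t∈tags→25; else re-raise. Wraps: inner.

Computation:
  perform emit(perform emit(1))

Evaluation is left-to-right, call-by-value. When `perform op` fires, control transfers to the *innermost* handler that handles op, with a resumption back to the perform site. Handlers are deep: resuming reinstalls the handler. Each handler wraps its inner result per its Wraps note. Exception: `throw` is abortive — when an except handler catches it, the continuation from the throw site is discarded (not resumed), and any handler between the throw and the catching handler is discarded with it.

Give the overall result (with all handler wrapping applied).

Step-by-step:
emit(1) @ H0 ⇒ out+=1
emit(0) @ H0 ⇒ out+=0
H0 returns [1, 0, 0]
H1 returns [1, 0, 0]
= [1, 0, 0]

Answer: [1, 0, 0]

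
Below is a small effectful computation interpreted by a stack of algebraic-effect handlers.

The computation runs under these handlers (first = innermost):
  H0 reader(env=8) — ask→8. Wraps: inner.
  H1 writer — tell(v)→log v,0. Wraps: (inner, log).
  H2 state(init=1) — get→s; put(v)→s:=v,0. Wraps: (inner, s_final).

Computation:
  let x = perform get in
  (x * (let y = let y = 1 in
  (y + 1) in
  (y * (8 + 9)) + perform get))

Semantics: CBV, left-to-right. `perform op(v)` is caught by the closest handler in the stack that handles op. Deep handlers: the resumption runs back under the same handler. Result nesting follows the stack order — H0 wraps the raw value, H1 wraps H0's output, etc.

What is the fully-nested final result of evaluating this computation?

Answer: ((35, ()), 1)

Evaluation trace:
get @ H2 ⇒ 1
get @ H2 ⇒ 1
H0 returns 35
H1 returns (35, ())
H2 returns ((35, ()), 1)
= ((35, ()), 1)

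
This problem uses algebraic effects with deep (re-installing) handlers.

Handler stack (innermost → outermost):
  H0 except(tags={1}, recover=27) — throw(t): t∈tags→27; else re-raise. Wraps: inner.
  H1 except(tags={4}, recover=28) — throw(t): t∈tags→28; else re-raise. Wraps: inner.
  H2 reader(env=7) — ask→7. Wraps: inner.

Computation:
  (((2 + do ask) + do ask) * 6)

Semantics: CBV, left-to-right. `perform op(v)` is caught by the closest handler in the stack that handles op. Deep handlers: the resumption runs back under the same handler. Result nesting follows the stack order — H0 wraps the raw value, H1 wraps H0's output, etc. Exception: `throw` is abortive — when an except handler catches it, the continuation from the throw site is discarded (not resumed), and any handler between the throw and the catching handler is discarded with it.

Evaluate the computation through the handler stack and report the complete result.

Evaluation trace:
ask @ H2 ⇒ 7
ask @ H2 ⇒ 7
H0 returns 96
H1 returns 96
H2 returns 96
= 96

Answer: 96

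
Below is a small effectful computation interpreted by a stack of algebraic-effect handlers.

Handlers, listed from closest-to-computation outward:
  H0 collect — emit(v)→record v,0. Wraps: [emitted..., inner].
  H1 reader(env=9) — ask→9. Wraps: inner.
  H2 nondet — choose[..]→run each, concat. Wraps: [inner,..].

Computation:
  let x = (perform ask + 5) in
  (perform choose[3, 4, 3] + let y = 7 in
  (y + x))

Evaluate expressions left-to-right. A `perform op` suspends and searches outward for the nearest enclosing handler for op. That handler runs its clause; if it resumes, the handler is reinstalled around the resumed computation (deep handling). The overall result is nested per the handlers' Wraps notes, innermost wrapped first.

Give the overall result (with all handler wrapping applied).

Answer: [[24], [25], [24]]

Working:
ask @ H1 ⇒ 9
choose[3, 4, 3] @ H2
  branch[0] choose=3:
    H0 returns [24]
    H1 returns [24]
    H2 returns [[24]]
  branch[1] choose=4:
    H0 returns [25]
    H1 returns [25]
    H2 returns [[25]]
  branch[2] choose=3:
    H0 returns [24]
    H1 returns [24]
    H2 returns [[24]]
= [[24], [25], [24]]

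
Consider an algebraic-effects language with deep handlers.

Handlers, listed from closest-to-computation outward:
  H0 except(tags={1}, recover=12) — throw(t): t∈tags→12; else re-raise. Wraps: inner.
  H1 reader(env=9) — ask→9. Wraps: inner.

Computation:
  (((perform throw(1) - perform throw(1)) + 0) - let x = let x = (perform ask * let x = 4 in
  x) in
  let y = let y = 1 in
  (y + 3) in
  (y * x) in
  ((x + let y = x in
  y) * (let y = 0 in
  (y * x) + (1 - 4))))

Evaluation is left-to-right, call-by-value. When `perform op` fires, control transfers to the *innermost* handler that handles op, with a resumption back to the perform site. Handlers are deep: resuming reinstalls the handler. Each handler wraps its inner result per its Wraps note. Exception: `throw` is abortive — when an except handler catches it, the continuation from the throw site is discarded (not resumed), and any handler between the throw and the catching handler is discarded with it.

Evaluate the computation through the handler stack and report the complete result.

Answer: 12

Evaluation trace:
throw(1) @ H0 caught ⇒ 12
H1 returns 12
= 12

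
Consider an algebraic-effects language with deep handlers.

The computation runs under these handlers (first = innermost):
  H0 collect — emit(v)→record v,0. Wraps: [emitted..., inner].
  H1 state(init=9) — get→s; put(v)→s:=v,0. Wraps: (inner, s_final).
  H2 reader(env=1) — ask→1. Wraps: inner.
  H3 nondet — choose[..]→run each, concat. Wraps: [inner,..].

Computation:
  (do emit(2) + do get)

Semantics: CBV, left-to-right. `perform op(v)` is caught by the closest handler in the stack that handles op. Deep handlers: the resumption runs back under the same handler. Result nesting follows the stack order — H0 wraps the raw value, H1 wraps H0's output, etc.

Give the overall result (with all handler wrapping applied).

Answer: [([2, 9], 9)]

Evaluation trace:
emit(2) @ H0 ⇒ out+=2
get @ H1 ⇒ 9
H0 returns [2, 9]
H1 returns ([2, 9], 9)
H2 returns ([2, 9], 9)
H3 returns [([2, 9], 9)]
= [([2, 9], 9)]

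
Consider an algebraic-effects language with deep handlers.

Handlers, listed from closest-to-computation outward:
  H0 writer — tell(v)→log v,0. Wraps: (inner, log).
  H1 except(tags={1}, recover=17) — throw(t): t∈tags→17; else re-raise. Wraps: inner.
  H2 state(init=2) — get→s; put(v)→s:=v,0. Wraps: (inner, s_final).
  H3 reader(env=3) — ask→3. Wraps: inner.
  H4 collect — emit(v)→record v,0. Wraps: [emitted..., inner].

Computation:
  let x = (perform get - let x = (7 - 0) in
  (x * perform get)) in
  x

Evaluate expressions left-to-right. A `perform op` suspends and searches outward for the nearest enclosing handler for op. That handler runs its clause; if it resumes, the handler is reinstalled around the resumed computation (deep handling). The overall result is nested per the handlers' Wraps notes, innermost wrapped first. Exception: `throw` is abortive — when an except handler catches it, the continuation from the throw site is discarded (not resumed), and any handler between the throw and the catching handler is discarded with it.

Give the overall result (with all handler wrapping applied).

Evaluation trace:
get @ H2 ⇒ 2
get @ H2 ⇒ 2
H0 returns (-12, ())
H1 returns (-12, ())
H2 returns ((-12, ()), 2)
H3 returns ((-12, ()), 2)
H4 returns [((-12, ()), 2)]
= [((-12, ()), 2)]

Answer: [((-12, ()), 2)]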